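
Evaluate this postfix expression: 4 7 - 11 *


Processing tokens left to right:
Push 4, Push 7
Pop 4 and 7, compute 4 - 7 = -3, push -3
Push 11
Pop -3 and 11, compute -3 * 11 = -33, push -33
Stack result: -33

-33


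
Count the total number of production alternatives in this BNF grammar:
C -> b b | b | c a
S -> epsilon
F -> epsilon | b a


Counting alternatives per rule:
  C: 3 alternative(s)
  S: 1 alternative(s)
  F: 2 alternative(s)
Sum: 3 + 1 + 2 = 6

6


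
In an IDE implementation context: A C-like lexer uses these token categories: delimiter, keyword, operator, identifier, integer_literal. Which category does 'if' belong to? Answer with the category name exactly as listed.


Token: 'if'
Checking categories:
  identifier: no
  integer_literal: no
  operator: no
  keyword: YES
  delimiter: no
Category: keyword

keyword


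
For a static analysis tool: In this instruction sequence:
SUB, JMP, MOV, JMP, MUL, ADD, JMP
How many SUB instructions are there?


Scanning instruction sequence for SUB:
  Position 1: SUB <- MATCH
  Position 2: JMP
  Position 3: MOV
  Position 4: JMP
  Position 5: MUL
  Position 6: ADD
  Position 7: JMP
Matches at positions: [1]
Total SUB count: 1

1


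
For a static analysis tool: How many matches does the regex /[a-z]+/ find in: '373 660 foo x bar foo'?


Pattern: /[a-z]+/ (identifiers)
Input: '373 660 foo x bar foo'
Scanning for matches:
  Match 1: 'foo'
  Match 2: 'x'
  Match 3: 'bar'
  Match 4: 'foo'
Total matches: 4

4


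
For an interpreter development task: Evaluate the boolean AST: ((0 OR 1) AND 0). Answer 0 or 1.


Step 1: Evaluate inner node
  0 OR 1 = 1
Step 2: Evaluate root node
  1 AND 0 = 0

0


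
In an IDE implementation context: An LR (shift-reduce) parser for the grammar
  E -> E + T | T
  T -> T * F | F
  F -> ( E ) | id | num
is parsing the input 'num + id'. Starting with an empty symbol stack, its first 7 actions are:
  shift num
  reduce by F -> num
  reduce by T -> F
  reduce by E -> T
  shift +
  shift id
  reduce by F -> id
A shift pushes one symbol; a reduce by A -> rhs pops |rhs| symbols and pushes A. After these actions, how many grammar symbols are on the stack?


Tracking the symbol stack through each action:
  Action 1: shift 'num' : push -> stack = [num] (size 1)
  Action 2: reduce by F -> num : pop 1, push F -> stack = [F] (size 1)
  Action 3: reduce by T -> F : pop 1, push T -> stack = [T] (size 1)
  Action 4: reduce by E -> T : pop 1, push E -> stack = [E] (size 1)
  Action 5: shift '+' : push -> stack = [E, +] (size 2)
  Action 6: shift 'id' : push -> stack = [E, +, id] (size 3)
  Action 7: reduce by F -> id : pop 1, push F -> stack = [E, +, F] (size 3)
Final stack size: 3

3


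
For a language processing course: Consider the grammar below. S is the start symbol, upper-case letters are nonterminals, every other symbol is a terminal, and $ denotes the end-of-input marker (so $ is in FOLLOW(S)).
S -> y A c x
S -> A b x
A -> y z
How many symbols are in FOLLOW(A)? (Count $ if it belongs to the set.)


S is the start symbol and does not occur in any rule body, so FOLLOW(S) = {$}.
Examining every occurrence of A in a rule body:
  S -> y A c x : A is followed by terminal 'c' -> add 'c'
  S -> A b x : A is followed by terminal 'b' -> add 'b'
  A -> y z : A does not occur in the body -> contributes nothing
FOLLOW(A) = {b, c}
Count: 2

2


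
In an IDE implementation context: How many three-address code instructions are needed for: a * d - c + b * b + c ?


Expression: a * d - c + b * b + c
Generating three-address code (respecting * over +/- precedence):
  Instruction 1: t1 = a * d
  Instruction 2: t2 = b * b
  Instruction 3: t3 = t1 - c
  Instruction 4: t4 = t3 + t2
  Instruction 5: t5 = t4 + c
Total instructions: 5

5


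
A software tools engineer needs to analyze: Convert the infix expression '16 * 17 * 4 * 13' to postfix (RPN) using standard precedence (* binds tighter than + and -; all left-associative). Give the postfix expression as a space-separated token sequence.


Applying the shunting-yard algorithm:
  Operand 16 -> output
  Push '*' onto operator stack -> op-stack: [*]
  Operand 17 -> output
  See '*' (prec 2); top '*' (prec 2) >= it -> pop '*' to output
  Push '*' onto operator stack -> op-stack: [*]
  Operand 4 -> output
  See '*' (prec 2); top '*' (prec 2) >= it -> pop '*' to output
  Push '*' onto operator stack -> op-stack: [*]
  Operand 13 -> output
  End of input: pop '*' to output
Postfix result: 16 17 * 4 * 13 *

16 17 * 4 * 13 *


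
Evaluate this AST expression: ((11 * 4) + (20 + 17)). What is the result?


Expression: ((11 * 4) + (20 + 17))
Evaluating step by step:
  11 * 4 = 44
  20 + 17 = 37
  44 + 37 = 81
Result: 81

81


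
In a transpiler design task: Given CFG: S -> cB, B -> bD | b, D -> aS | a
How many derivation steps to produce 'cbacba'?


Grammar: S -> cB, B -> bD | b, D -> aS | a
Deriving 'cbacba':
Step 1: S -> cB => cB
Step 2: B -> bD => cbD
Step 3: D -> aS => cbaS
Step 4: S -> cB => cbacB
Step 5: B -> bD => cbacbD
Step 6: D -> a => cbacba
Total derivation steps: 6

6


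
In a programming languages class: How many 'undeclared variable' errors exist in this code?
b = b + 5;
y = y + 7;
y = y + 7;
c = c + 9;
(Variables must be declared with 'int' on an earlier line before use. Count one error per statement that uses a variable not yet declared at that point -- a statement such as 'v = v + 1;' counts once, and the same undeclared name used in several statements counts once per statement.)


Scanning code line by line:
  Line 1: use 'b' -> ERROR (undeclared)
  Line 2: use 'y' -> ERROR (undeclared)
  Line 3: use 'y' -> ERROR (undeclared)
  Line 4: use 'c' -> ERROR (undeclared)
Total undeclared variable errors: 4

4


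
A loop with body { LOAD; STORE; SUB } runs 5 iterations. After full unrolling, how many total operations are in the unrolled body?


Loop body operations: LOAD, STORE, SUB (3 ops per iteration)
Unrolling 5 iterations:
  Iteration 1: LOAD, STORE, SUB (3 ops)
  Iteration 2: LOAD, STORE, SUB (3 ops)
  Iteration 3: LOAD, STORE, SUB (3 ops)
  Iteration 4: LOAD, STORE, SUB (3 ops)
  Iteration 5: LOAD, STORE, SUB (3 ops)
Total: 5 iterations * 3 ops/iter = 15 operations

15


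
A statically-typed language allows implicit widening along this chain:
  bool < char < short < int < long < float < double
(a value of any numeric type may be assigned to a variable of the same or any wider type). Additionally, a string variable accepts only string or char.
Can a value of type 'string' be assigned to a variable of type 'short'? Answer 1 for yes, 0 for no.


Target variable type: short
Source value type: string
Rule: string cannot widen to any numeric type
Result: 0

0


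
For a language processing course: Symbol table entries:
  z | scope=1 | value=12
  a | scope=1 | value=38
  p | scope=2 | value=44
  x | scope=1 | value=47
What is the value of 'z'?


Searching symbol table for 'z':
  z | scope=1 | value=12 <- MATCH
  a | scope=1 | value=38
  p | scope=2 | value=44
  x | scope=1 | value=47
Found 'z' at scope 1 with value 12

12


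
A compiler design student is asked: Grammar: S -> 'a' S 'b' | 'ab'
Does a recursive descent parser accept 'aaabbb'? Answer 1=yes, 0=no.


Grammar accepts strings of the form a^n b^n (n >= 1)
Word: 'aaabbb'
Counting: 3 a's and 3 b's
Check: 3 == 3? Yes
Derivation (S -> aSb applied 2 time(s), then S -> ab): S => aSb => aaSbb => aaabbb
Accepted

1


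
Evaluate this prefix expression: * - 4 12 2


Parsing prefix expression: * - 4 12 2
Step 1: Innermost operation '- 4 12'
  4 - 12 = -8
Step 2: Outer operation '* [-8] 2'
  -8 * 2 = -16

-16


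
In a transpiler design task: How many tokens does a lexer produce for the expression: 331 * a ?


Scanning '331 * a'
Token 1: '331' -> integer_literal
Token 2: '*' -> operator
Token 3: 'a' -> identifier
Total tokens: 3

3


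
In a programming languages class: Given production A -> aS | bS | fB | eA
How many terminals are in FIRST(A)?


Production: A -> aS | bS | fB | eA
Examining each alternative for leading terminals:
  A -> aS : first terminal = 'a'
  A -> bS : first terminal = 'b'
  A -> fB : first terminal = 'f'
  A -> eA : first terminal = 'e'
FIRST(A) = {a, b, e, f}
Count: 4

4


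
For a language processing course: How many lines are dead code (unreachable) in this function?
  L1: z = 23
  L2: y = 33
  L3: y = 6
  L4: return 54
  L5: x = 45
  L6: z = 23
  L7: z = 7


Analyzing control flow:
  L1: reachable (before return)
  L2: reachable (before return)
  L3: reachable (before return)
  L4: reachable (return statement)
  L5: DEAD (after return at L4)
  L6: DEAD (after return at L4)
  L7: DEAD (after return at L4)
Return at L4, total lines = 7
Dead lines: L5 through L7
Count: 3

3


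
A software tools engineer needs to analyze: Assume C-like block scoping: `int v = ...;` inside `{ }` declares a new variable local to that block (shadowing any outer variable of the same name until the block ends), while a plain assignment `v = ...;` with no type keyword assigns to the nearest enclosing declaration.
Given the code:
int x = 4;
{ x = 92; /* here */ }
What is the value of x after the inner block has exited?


Analyzing scoping rules:
Outer scope: declares x = 4
Inner block: 'x = 92;' has no type keyword, so it is an assignment to the outer x (no shadowing)
The assignment changed the outer variable itself, so the new value persists after the block -> 92
Result: 92

92


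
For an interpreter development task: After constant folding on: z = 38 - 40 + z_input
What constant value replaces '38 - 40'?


Identifying constant sub-expression:
  Original: z = 38 - 40 + z_input
  38 and 40 are both compile-time constants
  Evaluating: 38 - 40 = -2
  After folding: z = -2 + z_input

-2


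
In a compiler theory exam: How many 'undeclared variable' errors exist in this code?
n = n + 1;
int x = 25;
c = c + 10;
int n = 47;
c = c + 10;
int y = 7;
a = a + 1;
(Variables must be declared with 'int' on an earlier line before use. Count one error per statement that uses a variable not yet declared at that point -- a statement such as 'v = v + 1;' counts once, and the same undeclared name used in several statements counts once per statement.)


Scanning code line by line:
  Line 1: use 'n' -> ERROR (undeclared)
  Line 2: declare 'x' -> declared = ['x']
  Line 3: use 'c' -> ERROR (undeclared)
  Line 4: declare 'n' -> declared = ['n', 'x']
  Line 5: use 'c' -> ERROR (undeclared)
  Line 6: declare 'y' -> declared = ['n', 'x', 'y']
  Line 7: use 'a' -> ERROR (undeclared)
Total undeclared variable errors: 4

4


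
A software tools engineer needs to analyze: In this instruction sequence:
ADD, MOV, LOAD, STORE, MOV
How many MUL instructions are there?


Scanning instruction sequence for MUL:
  Position 1: ADD
  Position 2: MOV
  Position 3: LOAD
  Position 4: STORE
  Position 5: MOV
Matches at positions: []
Total MUL count: 0

0


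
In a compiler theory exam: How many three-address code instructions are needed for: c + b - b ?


Expression: c + b - b
Generating three-address code (respecting * over +/- precedence):
  Instruction 1: t1 = c + b
  Instruction 2: t2 = t1 - b
Total instructions: 2

2


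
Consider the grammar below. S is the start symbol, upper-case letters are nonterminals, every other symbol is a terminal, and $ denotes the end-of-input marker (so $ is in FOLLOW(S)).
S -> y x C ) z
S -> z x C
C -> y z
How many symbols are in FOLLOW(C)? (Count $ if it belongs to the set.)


S is the start symbol and does not occur in any rule body, so FOLLOW(S) = {$}.
Examining every occurrence of C in a rule body:
  S -> y x C ) z : C is followed by terminal ')' -> add ')'
  S -> z x C : C is at the right end -> add FOLLOW(S) = {$}
  C -> y z : C does not occur in the body -> contributes nothing
FOLLOW(C) = {), $}
Count: 2

2


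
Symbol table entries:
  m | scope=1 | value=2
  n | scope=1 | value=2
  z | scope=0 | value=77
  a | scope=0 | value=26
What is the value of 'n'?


Searching symbol table for 'n':
  m | scope=1 | value=2
  n | scope=1 | value=2 <- MATCH
  z | scope=0 | value=77
  a | scope=0 | value=26
Found 'n' at scope 1 with value 2

2


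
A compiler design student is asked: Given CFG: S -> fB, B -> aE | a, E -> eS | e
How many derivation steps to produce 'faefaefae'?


Grammar: S -> fB, B -> aE | a, E -> eS | e
Deriving 'faefaefae':
Step 1: S -> fB => fB
Step 2: B -> aE => faE
Step 3: E -> eS => faeS
Step 4: S -> fB => faefB
Step 5: B -> aE => faefaE
Step 6: E -> eS => faefaeS
Step 7: S -> fB => faefaefB
Step 8: B -> aE => faefaefaE
Step 9: E -> e => faefaefae
Total derivation steps: 9

9


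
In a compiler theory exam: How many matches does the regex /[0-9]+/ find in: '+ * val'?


Pattern: /[0-9]+/ (int literals)
Input: '+ * val'
Scanning for matches:
Total matches: 0

0


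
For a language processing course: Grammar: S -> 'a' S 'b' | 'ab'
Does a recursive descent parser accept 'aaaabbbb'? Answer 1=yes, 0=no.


Grammar accepts strings of the form a^n b^n (n >= 1)
Word: 'aaaabbbb'
Counting: 4 a's and 4 b's
Check: 4 == 4? Yes
Derivation (S -> aSb applied 3 time(s), then S -> ab): S => aSb => aaSbb => aaaSbbb => aaaabbbb
Accepted

1


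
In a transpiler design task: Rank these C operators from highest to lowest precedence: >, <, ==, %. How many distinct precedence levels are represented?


Looking up precedence for each operator:
  > -> precedence 4
  < -> precedence 4
  == -> precedence 3
  % -> precedence 6
Sorted highest to lowest: %, >, <, ==
Distinct precedence values: [6, 4, 3]
Number of distinct levels: 3

3


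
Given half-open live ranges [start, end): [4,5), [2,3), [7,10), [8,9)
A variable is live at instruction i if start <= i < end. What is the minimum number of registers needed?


Live ranges:
  Var0: [4, 5)
  Var1: [2, 3)
  Var2: [7, 10)
  Var3: [8, 9)
Sweep-line events (position, delta, active):
  pos=2 start -> active=1
  pos=3 end -> active=0
  pos=4 start -> active=1
  pos=5 end -> active=0
  pos=7 start -> active=1
  pos=8 start -> active=2
  pos=9 end -> active=1
  pos=10 end -> active=0
Maximum simultaneous active: 2
Minimum registers needed: 2

2


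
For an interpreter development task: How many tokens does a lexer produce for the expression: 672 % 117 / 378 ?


Scanning '672 % 117 / 378'
Token 1: '672' -> integer_literal
Token 2: '%' -> operator
Token 3: '117' -> integer_literal
Token 4: '/' -> operator
Token 5: '378' -> integer_literal
Total tokens: 5

5


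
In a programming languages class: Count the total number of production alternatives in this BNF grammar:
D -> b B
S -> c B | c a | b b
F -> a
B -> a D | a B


Counting alternatives per rule:
  D: 1 alternative(s)
  S: 3 alternative(s)
  F: 1 alternative(s)
  B: 2 alternative(s)
Sum: 1 + 3 + 1 + 2 = 7

7


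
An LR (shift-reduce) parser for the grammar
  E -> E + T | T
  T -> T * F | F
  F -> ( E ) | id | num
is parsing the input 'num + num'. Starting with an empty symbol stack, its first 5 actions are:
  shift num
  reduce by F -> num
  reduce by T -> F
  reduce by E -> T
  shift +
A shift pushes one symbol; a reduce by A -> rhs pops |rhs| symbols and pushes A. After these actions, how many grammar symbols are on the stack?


Tracking the symbol stack through each action:
  Action 1: shift 'num' : push -> stack = [num] (size 1)
  Action 2: reduce by F -> num : pop 1, push F -> stack = [F] (size 1)
  Action 3: reduce by T -> F : pop 1, push T -> stack = [T] (size 1)
  Action 4: reduce by E -> T : pop 1, push E -> stack = [E] (size 1)
  Action 5: shift '+' : push -> stack = [E, +] (size 2)
Final stack size: 2

2


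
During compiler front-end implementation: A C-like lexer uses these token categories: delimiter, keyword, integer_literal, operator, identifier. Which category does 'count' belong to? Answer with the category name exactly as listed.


Token: 'count'
Checking categories:
  identifier: YES
  integer_literal: no
  operator: no
  keyword: no
  delimiter: no
Category: identifier

identifier


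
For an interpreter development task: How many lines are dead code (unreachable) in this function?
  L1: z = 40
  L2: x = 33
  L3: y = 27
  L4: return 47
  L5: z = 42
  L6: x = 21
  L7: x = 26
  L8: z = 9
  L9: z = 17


Analyzing control flow:
  L1: reachable (before return)
  L2: reachable (before return)
  L3: reachable (before return)
  L4: reachable (return statement)
  L5: DEAD (after return at L4)
  L6: DEAD (after return at L4)
  L7: DEAD (after return at L4)
  L8: DEAD (after return at L4)
  L9: DEAD (after return at L4)
Return at L4, total lines = 9
Dead lines: L5 through L9
Count: 5

5


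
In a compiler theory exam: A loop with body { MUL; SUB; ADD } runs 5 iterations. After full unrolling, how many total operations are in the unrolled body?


Loop body operations: MUL, SUB, ADD (3 ops per iteration)
Unrolling 5 iterations:
  Iteration 1: MUL, SUB, ADD (3 ops)
  Iteration 2: MUL, SUB, ADD (3 ops)
  Iteration 3: MUL, SUB, ADD (3 ops)
  Iteration 4: MUL, SUB, ADD (3 ops)
  Iteration 5: MUL, SUB, ADD (3 ops)
Total: 5 iterations * 3 ops/iter = 15 operations

15


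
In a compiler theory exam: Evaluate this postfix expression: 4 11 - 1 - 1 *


Processing tokens left to right:
Push 4, Push 11
Pop 4 and 11, compute 4 - 11 = -7, push -7
Push 1
Pop -7 and 1, compute -7 - 1 = -8, push -8
Push 1
Pop -8 and 1, compute -8 * 1 = -8, push -8
Stack result: -8

-8


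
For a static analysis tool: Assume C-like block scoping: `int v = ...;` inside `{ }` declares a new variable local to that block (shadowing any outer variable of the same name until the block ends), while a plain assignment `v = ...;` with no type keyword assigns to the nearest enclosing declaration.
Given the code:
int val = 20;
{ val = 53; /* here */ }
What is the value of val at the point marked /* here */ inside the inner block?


Analyzing scoping rules:
Outer scope: declares val = 20
Inner block: 'val = 53;' has no type keyword, so it is an assignment to the outer val (no shadowing)
Inside the block, after the assignment -> 53
Result: 53

53


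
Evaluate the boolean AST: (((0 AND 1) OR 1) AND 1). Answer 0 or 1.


Step 1: Evaluate inner node
  0 AND 1 = 0
Step 2: Evaluate next node
  0 OR 1 = 1
Step 3: Evaluate root node
  1 AND 1 = 1

1


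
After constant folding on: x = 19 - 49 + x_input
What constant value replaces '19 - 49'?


Identifying constant sub-expression:
  Original: x = 19 - 49 + x_input
  19 and 49 are both compile-time constants
  Evaluating: 19 - 49 = -30
  After folding: x = -30 + x_input

-30


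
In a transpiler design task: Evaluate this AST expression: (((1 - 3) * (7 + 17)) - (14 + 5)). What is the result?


Expression: (((1 - 3) * (7 + 17)) - (14 + 5))
Evaluating step by step:
  1 - 3 = -2
  7 + 17 = 24
  -2 * 24 = -48
  14 + 5 = 19
  -48 - 19 = -67
Result: -67

-67


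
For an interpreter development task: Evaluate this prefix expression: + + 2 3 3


Parsing prefix expression: + + 2 3 3
Step 1: Innermost operation '+ 2 3'
  2 + 3 = 5
Step 2: Outer operation '+ [5] 3'
  5 + 3 = 8

8


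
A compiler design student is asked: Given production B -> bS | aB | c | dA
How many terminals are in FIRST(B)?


Production: B -> bS | aB | c | dA
Examining each alternative for leading terminals:
  B -> bS : first terminal = 'b'
  B -> aB : first terminal = 'a'
  B -> c : first terminal = 'c'
  B -> dA : first terminal = 'd'
FIRST(B) = {a, b, c, d}
Count: 4

4


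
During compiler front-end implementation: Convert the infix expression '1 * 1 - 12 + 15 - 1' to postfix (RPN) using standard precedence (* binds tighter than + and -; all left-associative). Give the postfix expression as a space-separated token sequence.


Applying the shunting-yard algorithm:
  Operand 1 -> output
  Push '*' onto operator stack -> op-stack: [*]
  Operand 1 -> output
  See '-' (prec 1); top '*' (prec 2) >= it -> pop '*' to output
  Push '-' onto operator stack -> op-stack: [-]
  Operand 12 -> output
  See '+' (prec 1); top '-' (prec 1) >= it -> pop '-' to output
  Push '+' onto operator stack -> op-stack: [+]
  Operand 15 -> output
  See '-' (prec 1); top '+' (prec 1) >= it -> pop '+' to output
  Push '-' onto operator stack -> op-stack: [-]
  Operand 1 -> output
  End of input: pop '-' to output
Postfix result: 1 1 * 12 - 15 + 1 -

1 1 * 12 - 15 + 1 -


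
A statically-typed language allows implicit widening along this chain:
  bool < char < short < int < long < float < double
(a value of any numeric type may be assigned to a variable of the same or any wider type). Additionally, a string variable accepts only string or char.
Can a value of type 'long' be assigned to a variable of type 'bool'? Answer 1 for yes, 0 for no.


Target variable type: bool
Source value type: long
Numeric ranks: long=4, bool=0
Widening allowed iff rank(source) <= rank(target): 4 <= 0? No
Result: 0

0


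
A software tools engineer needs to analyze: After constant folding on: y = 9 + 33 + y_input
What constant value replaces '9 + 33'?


Identifying constant sub-expression:
  Original: y = 9 + 33 + y_input
  9 and 33 are both compile-time constants
  Evaluating: 9 + 33 = 42
  After folding: y = 42 + y_input

42


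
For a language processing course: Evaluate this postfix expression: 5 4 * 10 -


Processing tokens left to right:
Push 5, Push 4
Pop 5 and 4, compute 5 * 4 = 20, push 20
Push 10
Pop 20 and 10, compute 20 - 10 = 10, push 10
Stack result: 10

10


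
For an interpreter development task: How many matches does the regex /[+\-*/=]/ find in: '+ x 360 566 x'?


Pattern: /[+\-*/=]/ (operators)
Input: '+ x 360 566 x'
Scanning for matches:
  Match 1: '+'
Total matches: 1

1


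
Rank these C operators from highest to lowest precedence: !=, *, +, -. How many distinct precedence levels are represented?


Looking up precedence for each operator:
  != -> precedence 3
  * -> precedence 6
  + -> precedence 5
  - -> precedence 5
Sorted highest to lowest: *, +, -, !=
Distinct precedence values: [6, 5, 3]
Number of distinct levels: 3

3


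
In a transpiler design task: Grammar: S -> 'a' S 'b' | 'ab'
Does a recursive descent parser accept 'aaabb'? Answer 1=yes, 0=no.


Grammar accepts strings of the form a^n b^n (n >= 1)
Word: 'aaabb'
Counting: 3 a's and 2 b's
Check: 3 == 2? No
Mismatch: a-count != b-count
Rejected

0


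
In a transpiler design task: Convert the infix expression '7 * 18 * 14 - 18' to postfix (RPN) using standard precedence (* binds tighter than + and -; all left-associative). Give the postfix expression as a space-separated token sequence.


Applying the shunting-yard algorithm:
  Operand 7 -> output
  Push '*' onto operator stack -> op-stack: [*]
  Operand 18 -> output
  See '*' (prec 2); top '*' (prec 2) >= it -> pop '*' to output
  Push '*' onto operator stack -> op-stack: [*]
  Operand 14 -> output
  See '-' (prec 1); top '*' (prec 2) >= it -> pop '*' to output
  Push '-' onto operator stack -> op-stack: [-]
  Operand 18 -> output
  End of input: pop '-' to output
Postfix result: 7 18 * 14 * 18 -

7 18 * 14 * 18 -


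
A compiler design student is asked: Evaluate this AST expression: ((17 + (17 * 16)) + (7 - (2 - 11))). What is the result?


Expression: ((17 + (17 * 16)) + (7 - (2 - 11)))
Evaluating step by step:
  17 * 16 = 272
  17 + 272 = 289
  2 - 11 = -9
  7 - -9 = 16
  289 + 16 = 305
Result: 305

305


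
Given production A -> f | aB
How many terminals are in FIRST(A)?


Production: A -> f | aB
Examining each alternative for leading terminals:
  A -> f : first terminal = 'f'
  A -> aB : first terminal = 'a'
FIRST(A) = {a, f}
Count: 2

2


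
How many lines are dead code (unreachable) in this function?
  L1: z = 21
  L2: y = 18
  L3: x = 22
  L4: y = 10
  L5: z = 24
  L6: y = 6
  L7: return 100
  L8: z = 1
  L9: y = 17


Analyzing control flow:
  L1: reachable (before return)
  L2: reachable (before return)
  L3: reachable (before return)
  L4: reachable (before return)
  L5: reachable (before return)
  L6: reachable (before return)
  L7: reachable (return statement)
  L8: DEAD (after return at L7)
  L9: DEAD (after return at L7)
Return at L7, total lines = 9
Dead lines: L8 through L9
Count: 2

2


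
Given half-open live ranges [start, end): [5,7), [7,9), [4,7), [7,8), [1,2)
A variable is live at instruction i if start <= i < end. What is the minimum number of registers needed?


Live ranges:
  Var0: [5, 7)
  Var1: [7, 9)
  Var2: [4, 7)
  Var3: [7, 8)
  Var4: [1, 2)
Sweep-line events (position, delta, active):
  pos=1 start -> active=1
  pos=2 end -> active=0
  pos=4 start -> active=1
  pos=5 start -> active=2
  pos=7 end -> active=1
  pos=7 end -> active=0
  pos=7 start -> active=1
  pos=7 start -> active=2
  pos=8 end -> active=1
  pos=9 end -> active=0
Maximum simultaneous active: 2
Minimum registers needed: 2

2


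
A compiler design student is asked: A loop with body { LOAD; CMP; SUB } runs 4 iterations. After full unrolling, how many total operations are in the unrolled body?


Loop body operations: LOAD, CMP, SUB (3 ops per iteration)
Unrolling 4 iterations:
  Iteration 1: LOAD, CMP, SUB (3 ops)
  Iteration 2: LOAD, CMP, SUB (3 ops)
  Iteration 3: LOAD, CMP, SUB (3 ops)
  Iteration 4: LOAD, CMP, SUB (3 ops)
Total: 4 iterations * 3 ops/iter = 12 operations

12


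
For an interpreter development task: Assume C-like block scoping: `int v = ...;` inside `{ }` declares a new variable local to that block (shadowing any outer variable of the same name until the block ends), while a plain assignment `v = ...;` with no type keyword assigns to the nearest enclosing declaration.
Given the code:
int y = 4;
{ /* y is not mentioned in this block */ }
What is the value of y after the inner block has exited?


Analyzing scoping rules:
Outer scope: declares y = 4
Inner block: y is neither redeclared nor assigned -> unchanged
After the block -> 4
Result: 4

4


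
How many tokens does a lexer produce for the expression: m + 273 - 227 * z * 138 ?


Scanning 'm + 273 - 227 * z * 138'
Token 1: 'm' -> identifier
Token 2: '+' -> operator
Token 3: '273' -> integer_literal
Token 4: '-' -> operator
Token 5: '227' -> integer_literal
Token 6: '*' -> operator
Token 7: 'z' -> identifier
Token 8: '*' -> operator
Token 9: '138' -> integer_literal
Total tokens: 9

9


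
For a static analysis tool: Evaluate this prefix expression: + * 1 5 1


Parsing prefix expression: + * 1 5 1
Step 1: Innermost operation '* 1 5'
  1 * 5 = 5
Step 2: Outer operation '+ [5] 1'
  5 + 1 = 6

6


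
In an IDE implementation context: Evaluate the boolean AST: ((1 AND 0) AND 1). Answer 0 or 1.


Step 1: Evaluate inner node
  1 AND 0 = 0
Step 2: Evaluate root node
  0 AND 1 = 0

0


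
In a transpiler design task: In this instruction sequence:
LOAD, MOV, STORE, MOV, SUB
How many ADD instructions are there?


Scanning instruction sequence for ADD:
  Position 1: LOAD
  Position 2: MOV
  Position 3: STORE
  Position 4: MOV
  Position 5: SUB
Matches at positions: []
Total ADD count: 0

0


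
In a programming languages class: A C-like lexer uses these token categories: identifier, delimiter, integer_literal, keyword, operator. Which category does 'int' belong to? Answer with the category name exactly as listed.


Token: 'int'
Checking categories:
  identifier: no
  integer_literal: no
  operator: no
  keyword: YES
  delimiter: no
Category: keyword

keyword


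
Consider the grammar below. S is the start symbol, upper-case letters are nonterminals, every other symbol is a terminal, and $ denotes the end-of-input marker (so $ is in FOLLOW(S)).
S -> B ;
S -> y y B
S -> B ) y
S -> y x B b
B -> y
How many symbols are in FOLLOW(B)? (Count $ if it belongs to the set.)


S is the start symbol and does not occur in any rule body, so FOLLOW(S) = {$}.
Examining every occurrence of B in a rule body:
  S -> B ; : B is followed by terminal ';' -> add ';'
  S -> y y B : B is at the right end -> add FOLLOW(S) = {$}
  S -> B ) y : B is followed by terminal ')' -> add ')'
  S -> y x B b : B is followed by terminal 'b' -> add 'b'
  B -> y : B does not occur in the body -> contributes nothing
FOLLOW(B) = {), ;, b, $}
Count: 4

4


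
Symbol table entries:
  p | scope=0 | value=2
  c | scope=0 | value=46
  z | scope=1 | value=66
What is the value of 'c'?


Searching symbol table for 'c':
  p | scope=0 | value=2
  c | scope=0 | value=46 <- MATCH
  z | scope=1 | value=66
Found 'c' at scope 0 with value 46

46


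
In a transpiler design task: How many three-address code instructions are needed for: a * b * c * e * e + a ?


Expression: a * b * c * e * e + a
Generating three-address code (respecting * over +/- precedence):
  Instruction 1: t1 = a * b
  Instruction 2: t2 = t1 * c
  Instruction 3: t3 = t2 * e
  Instruction 4: t4 = t3 * e
  Instruction 5: t5 = t4 + a
Total instructions: 5

5


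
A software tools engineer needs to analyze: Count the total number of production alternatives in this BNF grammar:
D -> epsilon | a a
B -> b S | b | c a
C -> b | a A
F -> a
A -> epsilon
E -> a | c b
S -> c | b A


Counting alternatives per rule:
  D: 2 alternative(s)
  B: 3 alternative(s)
  C: 2 alternative(s)
  F: 1 alternative(s)
  A: 1 alternative(s)
  E: 2 alternative(s)
  S: 2 alternative(s)
Sum: 2 + 3 + 2 + 1 + 1 + 2 + 2 = 13

13


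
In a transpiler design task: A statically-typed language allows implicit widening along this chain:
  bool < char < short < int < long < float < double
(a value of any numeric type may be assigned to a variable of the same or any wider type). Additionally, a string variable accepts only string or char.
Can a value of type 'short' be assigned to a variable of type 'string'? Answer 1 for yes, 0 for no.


Target variable type: string
Source value type: short
Rule: string accepts only {string, char}
  source 'short' in {string, char}? No
Result: 0

0


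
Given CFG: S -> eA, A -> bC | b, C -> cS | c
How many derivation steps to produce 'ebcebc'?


Grammar: S -> eA, A -> bC | b, C -> cS | c
Deriving 'ebcebc':
Step 1: S -> eA => eA
Step 2: A -> bC => ebC
Step 3: C -> cS => ebcS
Step 4: S -> eA => ebceA
Step 5: A -> bC => ebcebC
Step 6: C -> c => ebcebc
Total derivation steps: 6

6


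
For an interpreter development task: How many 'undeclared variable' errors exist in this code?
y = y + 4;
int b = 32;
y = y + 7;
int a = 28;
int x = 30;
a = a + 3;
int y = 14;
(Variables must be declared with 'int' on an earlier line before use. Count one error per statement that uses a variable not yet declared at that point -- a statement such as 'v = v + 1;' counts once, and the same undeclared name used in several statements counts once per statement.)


Scanning code line by line:
  Line 1: use 'y' -> ERROR (undeclared)
  Line 2: declare 'b' -> declared = ['b']
  Line 3: use 'y' -> ERROR (undeclared)
  Line 4: declare 'a' -> declared = ['a', 'b']
  Line 5: declare 'x' -> declared = ['a', 'b', 'x']
  Line 6: use 'a' -> OK (declared)
  Line 7: declare 'y' -> declared = ['a', 'b', 'x', 'y']
Total undeclared variable errors: 2

2


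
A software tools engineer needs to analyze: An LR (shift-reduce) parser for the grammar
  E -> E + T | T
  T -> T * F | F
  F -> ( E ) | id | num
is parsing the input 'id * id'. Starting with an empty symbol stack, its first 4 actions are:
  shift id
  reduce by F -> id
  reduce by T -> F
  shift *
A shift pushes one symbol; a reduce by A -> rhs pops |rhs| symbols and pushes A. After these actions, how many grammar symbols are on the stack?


Tracking the symbol stack through each action:
  Action 1: shift 'id' : push -> stack = [id] (size 1)
  Action 2: reduce by F -> id : pop 1, push F -> stack = [F] (size 1)
  Action 3: reduce by T -> F : pop 1, push T -> stack = [T] (size 1)
  Action 4: shift '*' : push -> stack = [T, *] (size 2)
Final stack size: 2

2


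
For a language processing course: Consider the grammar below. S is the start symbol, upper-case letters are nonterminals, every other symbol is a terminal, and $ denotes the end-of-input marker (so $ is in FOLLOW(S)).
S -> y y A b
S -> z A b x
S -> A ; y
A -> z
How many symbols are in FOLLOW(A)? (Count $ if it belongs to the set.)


S is the start symbol and does not occur in any rule body, so FOLLOW(S) = {$}.
Examining every occurrence of A in a rule body:
  S -> y y A b : A is followed by terminal 'b' -> add 'b'
  S -> z A b x : A is followed by terminal 'b' -> add 'b' (already in the set)
  S -> A ; y : A is followed by terminal ';' -> add ';'
  A -> z : A does not occur in the body -> contributes nothing
FOLLOW(A) = {;, b}
Count: 2

2


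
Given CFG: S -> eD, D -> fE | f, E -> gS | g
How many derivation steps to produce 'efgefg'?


Grammar: S -> eD, D -> fE | f, E -> gS | g
Deriving 'efgefg':
Step 1: S -> eD => eD
Step 2: D -> fE => efE
Step 3: E -> gS => efgS
Step 4: S -> eD => efgeD
Step 5: D -> fE => efgefE
Step 6: E -> g => efgefg
Total derivation steps: 6

6


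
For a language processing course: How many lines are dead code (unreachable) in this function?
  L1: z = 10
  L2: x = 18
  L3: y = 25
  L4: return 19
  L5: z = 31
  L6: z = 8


Analyzing control flow:
  L1: reachable (before return)
  L2: reachable (before return)
  L3: reachable (before return)
  L4: reachable (return statement)
  L5: DEAD (after return at L4)
  L6: DEAD (after return at L4)
Return at L4, total lines = 6
Dead lines: L5 through L6
Count: 2

2


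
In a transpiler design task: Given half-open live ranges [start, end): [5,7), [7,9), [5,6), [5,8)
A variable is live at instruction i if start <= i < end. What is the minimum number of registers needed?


Live ranges:
  Var0: [5, 7)
  Var1: [7, 9)
  Var2: [5, 6)
  Var3: [5, 8)
Sweep-line events (position, delta, active):
  pos=5 start -> active=1
  pos=5 start -> active=2
  pos=5 start -> active=3
  pos=6 end -> active=2
  pos=7 end -> active=1
  pos=7 start -> active=2
  pos=8 end -> active=1
  pos=9 end -> active=0
Maximum simultaneous active: 3
Minimum registers needed: 3

3


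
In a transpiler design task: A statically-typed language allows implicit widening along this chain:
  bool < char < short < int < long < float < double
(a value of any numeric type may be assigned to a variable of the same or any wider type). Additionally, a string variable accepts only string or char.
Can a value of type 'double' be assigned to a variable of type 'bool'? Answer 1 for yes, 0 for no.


Target variable type: bool
Source value type: double
Numeric ranks: double=6, bool=0
Widening allowed iff rank(source) <= rank(target): 6 <= 0? No
Result: 0

0


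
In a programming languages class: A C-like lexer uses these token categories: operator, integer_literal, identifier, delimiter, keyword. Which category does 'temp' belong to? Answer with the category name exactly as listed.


Token: 'temp'
Checking categories:
  identifier: YES
  integer_literal: no
  operator: no
  keyword: no
  delimiter: no
Category: identifier

identifier


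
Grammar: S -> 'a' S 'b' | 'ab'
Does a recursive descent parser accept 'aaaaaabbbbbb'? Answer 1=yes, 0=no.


Grammar accepts strings of the form a^n b^n (n >= 1)
Word: 'aaaaaabbbbbb'
Counting: 6 a's and 6 b's
Check: 6 == 6? Yes
Derivation (S -> aSb applied 5 time(s), then S -> ab): S => aSb => aaSbb => aaaSbbb => aaaaSbbbb => aaaaaSbbbbb => aaaaaabbbbbb
Accepted

1


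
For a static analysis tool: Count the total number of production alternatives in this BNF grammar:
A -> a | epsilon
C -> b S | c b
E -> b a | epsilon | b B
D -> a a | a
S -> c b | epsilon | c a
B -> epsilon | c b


Counting alternatives per rule:
  A: 2 alternative(s)
  C: 2 alternative(s)
  E: 3 alternative(s)
  D: 2 alternative(s)
  S: 3 alternative(s)
  B: 2 alternative(s)
Sum: 2 + 2 + 3 + 2 + 3 + 2 = 14

14


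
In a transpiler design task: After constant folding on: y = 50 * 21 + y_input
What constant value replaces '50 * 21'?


Identifying constant sub-expression:
  Original: y = 50 * 21 + y_input
  50 and 21 are both compile-time constants
  Evaluating: 50 * 21 = 1050
  After folding: y = 1050 + y_input

1050


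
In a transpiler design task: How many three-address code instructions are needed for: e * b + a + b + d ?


Expression: e * b + a + b + d
Generating three-address code (respecting * over +/- precedence):
  Instruction 1: t1 = e * b
  Instruction 2: t2 = t1 + a
  Instruction 3: t3 = t2 + b
  Instruction 4: t4 = t3 + d
Total instructions: 4

4


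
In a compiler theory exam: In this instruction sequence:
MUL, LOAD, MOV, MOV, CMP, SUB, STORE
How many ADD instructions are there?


Scanning instruction sequence for ADD:
  Position 1: MUL
  Position 2: LOAD
  Position 3: MOV
  Position 4: MOV
  Position 5: CMP
  Position 6: SUB
  Position 7: STORE
Matches at positions: []
Total ADD count: 0

0


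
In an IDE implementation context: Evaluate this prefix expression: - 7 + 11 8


Parsing prefix expression: - 7 + 11 8
Step 1: Innermost operation '+ 11 8'
  11 + 8 = 19
Step 2: Outer operation '- 7 [19]'
  7 - 19 = -12

-12


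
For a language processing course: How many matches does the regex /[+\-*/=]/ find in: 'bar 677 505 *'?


Pattern: /[+\-*/=]/ (operators)
Input: 'bar 677 505 *'
Scanning for matches:
  Match 1: '*'
Total matches: 1

1


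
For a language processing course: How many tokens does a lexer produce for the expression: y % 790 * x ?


Scanning 'y % 790 * x'
Token 1: 'y' -> identifier
Token 2: '%' -> operator
Token 3: '790' -> integer_literal
Token 4: '*' -> operator
Token 5: 'x' -> identifier
Total tokens: 5

5


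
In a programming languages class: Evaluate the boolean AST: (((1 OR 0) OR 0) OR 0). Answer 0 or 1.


Step 1: Evaluate inner node
  1 OR 0 = 1
Step 2: Evaluate next node
  1 OR 0 = 1
Step 3: Evaluate root node
  1 OR 0 = 1

1


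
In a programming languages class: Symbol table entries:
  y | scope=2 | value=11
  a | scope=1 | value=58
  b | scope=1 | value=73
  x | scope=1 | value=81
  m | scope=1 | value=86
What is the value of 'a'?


Searching symbol table for 'a':
  y | scope=2 | value=11
  a | scope=1 | value=58 <- MATCH
  b | scope=1 | value=73
  x | scope=1 | value=81
  m | scope=1 | value=86
Found 'a' at scope 1 with value 58

58


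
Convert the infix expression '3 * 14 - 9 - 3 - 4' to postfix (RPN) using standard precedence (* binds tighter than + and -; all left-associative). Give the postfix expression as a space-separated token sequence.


Applying the shunting-yard algorithm:
  Operand 3 -> output
  Push '*' onto operator stack -> op-stack: [*]
  Operand 14 -> output
  See '-' (prec 1); top '*' (prec 2) >= it -> pop '*' to output
  Push '-' onto operator stack -> op-stack: [-]
  Operand 9 -> output
  See '-' (prec 1); top '-' (prec 1) >= it -> pop '-' to output
  Push '-' onto operator stack -> op-stack: [-]
  Operand 3 -> output
  See '-' (prec 1); top '-' (prec 1) >= it -> pop '-' to output
  Push '-' onto operator stack -> op-stack: [-]
  Operand 4 -> output
  End of input: pop '-' to output
Postfix result: 3 14 * 9 - 3 - 4 -

3 14 * 9 - 3 - 4 -


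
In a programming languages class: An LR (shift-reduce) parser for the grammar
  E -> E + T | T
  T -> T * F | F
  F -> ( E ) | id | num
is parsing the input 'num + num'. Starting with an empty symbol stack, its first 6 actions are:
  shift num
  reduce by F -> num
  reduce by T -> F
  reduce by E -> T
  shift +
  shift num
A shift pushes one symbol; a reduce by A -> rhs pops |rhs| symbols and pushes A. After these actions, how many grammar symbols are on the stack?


Tracking the symbol stack through each action:
  Action 1: shift 'num' : push -> stack = [num] (size 1)
  Action 2: reduce by F -> num : pop 1, push F -> stack = [F] (size 1)
  Action 3: reduce by T -> F : pop 1, push T -> stack = [T] (size 1)
  Action 4: reduce by E -> T : pop 1, push E -> stack = [E] (size 1)
  Action 5: shift '+' : push -> stack = [E, +] (size 2)
  Action 6: shift 'num' : push -> stack = [E, +, num] (size 3)
Final stack size: 3

3


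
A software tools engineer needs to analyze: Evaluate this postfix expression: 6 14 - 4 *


Processing tokens left to right:
Push 6, Push 14
Pop 6 and 14, compute 6 - 14 = -8, push -8
Push 4
Pop -8 and 4, compute -8 * 4 = -32, push -32
Stack result: -32

-32
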